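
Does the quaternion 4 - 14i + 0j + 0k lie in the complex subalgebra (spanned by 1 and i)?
Yes. The quaternion 4 - 14i has j- and k-coefficients y = z = 0, so it lies in the complex subalgebra spanned by 1 and i.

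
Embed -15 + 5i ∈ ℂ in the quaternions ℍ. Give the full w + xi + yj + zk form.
-15 + 5i + 0j + 0k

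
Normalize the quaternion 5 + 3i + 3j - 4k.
0.6509 + 0.3906i + 0.3906j - 0.5208k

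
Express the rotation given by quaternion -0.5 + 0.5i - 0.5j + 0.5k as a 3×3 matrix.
[[0, 0, 1], [-1, 0, 0], [0, -1, 0]]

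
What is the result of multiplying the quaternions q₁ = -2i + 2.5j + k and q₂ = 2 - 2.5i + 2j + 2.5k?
-12.5 + 0.25i + 7.5j + 4.25k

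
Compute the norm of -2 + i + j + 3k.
√15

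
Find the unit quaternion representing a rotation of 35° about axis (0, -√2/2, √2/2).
0.9537 - 0.2126j + 0.2126k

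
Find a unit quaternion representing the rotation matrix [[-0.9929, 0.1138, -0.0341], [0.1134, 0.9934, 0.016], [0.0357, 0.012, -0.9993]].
-0.0175 + 0.0569i + 0.9982j + 0.007k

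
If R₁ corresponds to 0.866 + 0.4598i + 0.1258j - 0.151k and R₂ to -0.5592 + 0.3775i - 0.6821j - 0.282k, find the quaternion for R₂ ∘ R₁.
-0.6146 + 0.2083i - 0.7337j + 0.2013k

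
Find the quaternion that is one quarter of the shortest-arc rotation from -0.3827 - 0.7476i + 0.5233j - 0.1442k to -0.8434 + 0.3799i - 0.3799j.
-0.0427 - 0.7927i + 0.5947j - 0.1273k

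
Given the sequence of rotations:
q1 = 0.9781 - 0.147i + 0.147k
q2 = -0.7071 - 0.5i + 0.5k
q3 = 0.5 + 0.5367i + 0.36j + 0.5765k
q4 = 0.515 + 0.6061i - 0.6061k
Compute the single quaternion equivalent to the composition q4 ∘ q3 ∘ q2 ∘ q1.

q2 · q1 = -0.8386 - 0.3851i + 0.3851k
q3 · q2 · q1 = -0.4346 - 0.504i - 0.7306j - 0.1523k
q4 · q3 · q2 · q1 = -0.0107 - 0.9658i + 0.0215j - 0.2578k
-0.0107 - 0.9658i + 0.0215j - 0.2578k


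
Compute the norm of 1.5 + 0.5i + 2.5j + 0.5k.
3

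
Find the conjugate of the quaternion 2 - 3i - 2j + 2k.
2 + 3i + 2j - 2k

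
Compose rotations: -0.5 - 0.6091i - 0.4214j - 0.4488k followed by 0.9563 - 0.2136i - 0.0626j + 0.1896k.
-0.5495 - 0.3677i - 0.583j - 0.4721k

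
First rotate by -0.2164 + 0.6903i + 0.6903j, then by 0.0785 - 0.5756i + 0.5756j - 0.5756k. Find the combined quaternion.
-0.017 + 0.5761i - 0.4677j - 0.6701k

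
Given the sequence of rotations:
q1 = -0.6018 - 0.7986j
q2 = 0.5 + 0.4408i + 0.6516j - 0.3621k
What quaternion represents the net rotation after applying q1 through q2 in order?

q2 · q1 = 0.2195 - 0.5544i - 0.7914j - 0.1341k
0.2195 - 0.5544i - 0.7914j - 0.1341k


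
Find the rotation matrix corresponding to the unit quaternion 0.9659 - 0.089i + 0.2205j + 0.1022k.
[[0.8819, -0.2367, 0.4078], [0.1582, 0.9633, 0.217], [-0.4442, -0.1269, 0.8869]]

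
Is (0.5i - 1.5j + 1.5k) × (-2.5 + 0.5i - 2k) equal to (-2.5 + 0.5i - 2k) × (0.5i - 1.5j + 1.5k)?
No: pq = 2.75 + 1.75i + 5.5j - 3k ≠ 2.75 - 4.25i + 2j - 4.5k = qp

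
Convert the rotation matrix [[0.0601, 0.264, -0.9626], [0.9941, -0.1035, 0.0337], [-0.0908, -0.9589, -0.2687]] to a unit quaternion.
-0.4147 + 0.5984i + 0.5256j - 0.4401k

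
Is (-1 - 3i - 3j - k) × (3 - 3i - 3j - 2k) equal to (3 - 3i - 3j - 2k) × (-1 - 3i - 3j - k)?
No: pq = -23 - 3i - 9j - k ≠ -23 - 9i - 3j - k = qp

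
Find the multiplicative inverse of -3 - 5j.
-0.0882 + 0.1471j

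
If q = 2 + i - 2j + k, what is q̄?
2 - i + 2j - k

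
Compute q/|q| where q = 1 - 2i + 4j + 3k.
0.1826 - 0.3651i + 0.7303j + 0.5477k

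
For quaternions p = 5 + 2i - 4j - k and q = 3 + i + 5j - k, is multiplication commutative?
No: pq = 32 + 20i + 14j + 6k ≠ 32 + 2i + 12j - 22k = qp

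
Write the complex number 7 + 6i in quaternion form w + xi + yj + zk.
7 + 6i + 0j + 0k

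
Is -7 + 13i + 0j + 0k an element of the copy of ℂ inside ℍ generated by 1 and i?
Yes. The quaternion -7 + 13i has j- and k-coefficients y = z = 0, so it lies in the complex subalgebra spanned by 1 and i.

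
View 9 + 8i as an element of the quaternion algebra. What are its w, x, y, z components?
9 + 8i + 0j + 0k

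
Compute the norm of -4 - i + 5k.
√42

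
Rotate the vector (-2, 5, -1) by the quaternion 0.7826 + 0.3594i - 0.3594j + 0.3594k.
(-4.767, 2.629, -0.604)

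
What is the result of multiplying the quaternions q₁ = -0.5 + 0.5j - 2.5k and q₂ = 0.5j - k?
-2.75 + 0.75i - 0.25j + 0.5k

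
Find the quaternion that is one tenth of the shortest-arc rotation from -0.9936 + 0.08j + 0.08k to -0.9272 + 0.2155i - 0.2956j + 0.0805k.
-0.9956 + 0.0223i + 0.0419j + 0.0808k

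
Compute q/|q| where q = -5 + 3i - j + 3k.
-0.7538 + 0.4523i - 0.1508j + 0.4523k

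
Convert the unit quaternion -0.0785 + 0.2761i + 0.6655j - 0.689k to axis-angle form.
axis = (0.277, 0.6676, -0.6911), θ = 189°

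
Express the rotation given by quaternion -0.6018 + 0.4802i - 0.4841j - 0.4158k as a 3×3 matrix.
[[0.1855, -0.9654, 0.1833], [0.0355, 0.193, 0.9805], [-0.982, -0.1754, 0.0701]]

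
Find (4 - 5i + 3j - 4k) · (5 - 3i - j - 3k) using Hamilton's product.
-4 - 50i + 8j - 18k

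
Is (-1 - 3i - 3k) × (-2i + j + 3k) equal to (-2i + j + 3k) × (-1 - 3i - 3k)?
No: pq = 3 + 5i + 14j - 6k ≠ 3 - i - 16j = qp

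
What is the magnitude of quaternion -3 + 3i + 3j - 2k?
√31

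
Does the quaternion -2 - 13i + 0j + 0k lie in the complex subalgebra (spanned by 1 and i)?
Yes. The quaternion -2 - 13i has j- and k-coefficients y = z = 0, so it lies in the complex subalgebra spanned by 1 and i.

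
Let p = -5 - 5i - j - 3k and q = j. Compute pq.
1 + 3i - 5j - 5k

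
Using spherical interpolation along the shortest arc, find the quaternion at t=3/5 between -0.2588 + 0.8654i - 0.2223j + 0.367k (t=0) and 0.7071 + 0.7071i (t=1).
0.3652 + 0.9076i - 0.1073j + 0.1771k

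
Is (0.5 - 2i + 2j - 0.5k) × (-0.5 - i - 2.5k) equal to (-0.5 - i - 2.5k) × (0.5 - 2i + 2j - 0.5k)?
No: pq = -3.5 - 4.5i - 5.5j + k ≠ -3.5 + 5.5i + 3.5j - 3k = qp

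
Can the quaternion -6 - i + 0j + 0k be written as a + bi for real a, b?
Yes. The quaternion -6 - i has j- and k-coefficients y = z = 0, so it lies in the complex subalgebra spanned by 1 and i.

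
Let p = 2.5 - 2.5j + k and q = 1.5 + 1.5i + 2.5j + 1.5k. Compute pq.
8.5 - 2.5i + 4j + 9k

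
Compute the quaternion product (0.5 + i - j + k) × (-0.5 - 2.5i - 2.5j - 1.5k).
1.25 + 2.25i - 1.75j - 6.25k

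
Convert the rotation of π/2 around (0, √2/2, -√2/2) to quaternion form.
0.7071 + 0.5j - 0.5k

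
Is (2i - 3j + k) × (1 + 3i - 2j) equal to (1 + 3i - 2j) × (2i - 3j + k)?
No: pq = -12 + 4i + 6k ≠ -12 - 6j - 4k = qp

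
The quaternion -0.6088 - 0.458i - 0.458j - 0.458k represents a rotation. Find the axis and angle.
axis = (-√3/3, -√3/3, -√3/3), θ = 255°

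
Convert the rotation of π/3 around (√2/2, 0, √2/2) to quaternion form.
0.866 + 0.3536i + 0.3536k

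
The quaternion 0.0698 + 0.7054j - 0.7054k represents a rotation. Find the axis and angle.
axis = (0, √2/2, -√2/2), θ = 172°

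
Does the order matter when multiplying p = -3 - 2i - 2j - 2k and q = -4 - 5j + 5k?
Yes: pq = 12 - 12i + 33j + 3k ≠ 12 + 28i + 13j - 17k = qp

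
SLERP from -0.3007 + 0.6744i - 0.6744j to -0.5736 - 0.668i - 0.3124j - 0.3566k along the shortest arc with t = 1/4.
-0.0612 + 0.8564i - 0.4957j + 0.1312k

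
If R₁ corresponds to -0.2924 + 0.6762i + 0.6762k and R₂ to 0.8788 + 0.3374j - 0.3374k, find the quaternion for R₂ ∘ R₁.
-0.0288 + 0.8224i - 0.3268j + 0.4648k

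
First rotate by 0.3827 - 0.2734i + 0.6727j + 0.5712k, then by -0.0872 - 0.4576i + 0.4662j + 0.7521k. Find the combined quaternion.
-0.9017 - 0.3909i + 0.1755j + 0.0577k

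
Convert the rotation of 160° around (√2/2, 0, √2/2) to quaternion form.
0.1736 + 0.6964i + 0.6964k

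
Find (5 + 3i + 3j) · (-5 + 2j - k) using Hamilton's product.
-31 - 18i - 2j + k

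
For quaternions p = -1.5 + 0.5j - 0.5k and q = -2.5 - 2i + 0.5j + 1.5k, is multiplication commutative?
No: pq = 4.25 + 4i - j ≠ 4.25 + 2i - 3j - 2k = qp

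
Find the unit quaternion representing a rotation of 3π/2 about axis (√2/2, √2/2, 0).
-0.7071 + 0.5i + 0.5j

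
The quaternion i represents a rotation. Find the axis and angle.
axis = (1, 0, 0), θ = π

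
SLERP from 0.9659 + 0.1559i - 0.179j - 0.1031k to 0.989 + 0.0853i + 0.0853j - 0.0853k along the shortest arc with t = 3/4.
0.9903 + 0.1038i + 0.019j - 0.0904k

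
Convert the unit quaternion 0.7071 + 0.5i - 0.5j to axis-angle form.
axis = (√2/2, -√2/2, 0), θ = π/2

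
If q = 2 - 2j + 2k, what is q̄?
2 + 2j - 2k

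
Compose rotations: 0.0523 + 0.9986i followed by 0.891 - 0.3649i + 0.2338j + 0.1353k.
0.411 + 0.8707i + 0.1473j - 0.2264k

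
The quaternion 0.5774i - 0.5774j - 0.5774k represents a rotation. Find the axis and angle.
axis = (√3/3, -√3/3, -√3/3), θ = π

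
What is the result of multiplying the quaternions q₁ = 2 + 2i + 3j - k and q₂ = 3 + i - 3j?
13 + 5i + 2j - 12k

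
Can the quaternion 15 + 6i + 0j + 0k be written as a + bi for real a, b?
Yes. The quaternion 15 + 6i has j- and k-coefficients y = z = 0, so it lies in the complex subalgebra spanned by 1 and i.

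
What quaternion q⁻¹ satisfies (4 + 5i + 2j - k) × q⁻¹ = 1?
0.087 - 0.1087i - 0.0435j + 0.0217k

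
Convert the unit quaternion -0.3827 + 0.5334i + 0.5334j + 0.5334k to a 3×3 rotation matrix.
[[-0.1381, 0.9773, 0.1608], [0.1608, -0.1381, 0.9773], [0.9773, 0.1608, -0.1381]]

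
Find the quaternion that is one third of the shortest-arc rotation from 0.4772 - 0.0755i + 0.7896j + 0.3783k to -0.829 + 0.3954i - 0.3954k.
0.6659 - 0.2068i + 0.5754j + 0.4274k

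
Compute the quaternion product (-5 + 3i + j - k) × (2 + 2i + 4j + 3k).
-17 + 3i - 29j - 7k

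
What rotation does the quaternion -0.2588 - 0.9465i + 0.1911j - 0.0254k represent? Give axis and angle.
axis = (-0.9799, 0.1978, -0.0263), θ = 7π/6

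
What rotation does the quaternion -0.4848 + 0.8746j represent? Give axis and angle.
axis = (0, 1, 0), θ = 238°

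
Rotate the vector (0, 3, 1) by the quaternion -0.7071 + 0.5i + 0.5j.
(0.793, 2.207, -2.121)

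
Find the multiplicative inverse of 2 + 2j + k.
0.2222 - 0.2222j - 0.1111k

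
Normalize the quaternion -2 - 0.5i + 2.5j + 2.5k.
-0.4887 - 0.1222i + 0.6108j + 0.6108k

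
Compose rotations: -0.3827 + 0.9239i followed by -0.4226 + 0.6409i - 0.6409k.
-0.4304 - 0.6357i - 0.5921j + 0.2453k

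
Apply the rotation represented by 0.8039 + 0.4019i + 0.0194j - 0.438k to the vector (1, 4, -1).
(3.816, 1.148, 1.457)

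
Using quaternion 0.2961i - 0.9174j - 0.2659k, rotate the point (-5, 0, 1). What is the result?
(3.966, 3.204, -0.071)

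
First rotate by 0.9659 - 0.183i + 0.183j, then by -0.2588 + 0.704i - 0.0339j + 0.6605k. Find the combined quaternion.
-0.1149 + 0.6065i - 0.201j + 0.7606k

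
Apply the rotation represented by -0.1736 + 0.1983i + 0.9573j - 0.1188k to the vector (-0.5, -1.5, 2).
(-0.836, -1.867, -1.521)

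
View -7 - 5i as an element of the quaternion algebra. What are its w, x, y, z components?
-7 - 5i + 0j + 0k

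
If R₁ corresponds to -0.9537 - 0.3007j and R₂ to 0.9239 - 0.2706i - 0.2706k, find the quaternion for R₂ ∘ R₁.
-0.8811 + 0.1767i - 0.2778j + 0.3394k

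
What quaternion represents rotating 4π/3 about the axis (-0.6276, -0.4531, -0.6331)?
-0.5 - 0.5435i - 0.3924j - 0.5483k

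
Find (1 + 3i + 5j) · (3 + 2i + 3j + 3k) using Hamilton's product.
-18 + 26i + 9j + 2k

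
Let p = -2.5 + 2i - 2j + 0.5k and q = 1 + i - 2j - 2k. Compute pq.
-7.5 + 4.5i + 7.5j + 3.5k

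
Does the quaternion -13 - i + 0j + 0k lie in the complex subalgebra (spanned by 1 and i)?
Yes. The quaternion -13 - i has j- and k-coefficients y = z = 0, so it lies in the complex subalgebra spanned by 1 and i.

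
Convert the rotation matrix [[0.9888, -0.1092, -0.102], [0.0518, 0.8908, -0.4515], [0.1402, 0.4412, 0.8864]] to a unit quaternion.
0.9703 + 0.23i - 0.0624j + 0.0415k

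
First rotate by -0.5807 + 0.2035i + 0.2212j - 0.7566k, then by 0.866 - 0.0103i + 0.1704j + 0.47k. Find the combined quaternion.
-0.1829 - 0.0507i + 0.1805j - 0.9651k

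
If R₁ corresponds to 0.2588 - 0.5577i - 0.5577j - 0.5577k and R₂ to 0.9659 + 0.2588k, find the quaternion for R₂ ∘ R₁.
0.3943 - 0.3943i - 0.683j - 0.4717k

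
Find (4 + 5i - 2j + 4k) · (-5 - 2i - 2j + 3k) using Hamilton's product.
-26 - 31i - 21j - 22k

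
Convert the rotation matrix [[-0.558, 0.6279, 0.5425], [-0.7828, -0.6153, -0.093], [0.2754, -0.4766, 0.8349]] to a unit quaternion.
-0.4067 + 0.2358i - 0.1642j + 0.8672k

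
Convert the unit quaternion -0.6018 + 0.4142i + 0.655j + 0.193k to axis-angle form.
axis = (0.5186, 0.8201, 0.2417), θ = 254°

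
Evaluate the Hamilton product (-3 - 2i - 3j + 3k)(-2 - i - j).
1 + 10i + 6j - 7k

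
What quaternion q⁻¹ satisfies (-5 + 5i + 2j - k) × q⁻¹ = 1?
-0.0909 - 0.0909i - 0.0364j + 0.0182k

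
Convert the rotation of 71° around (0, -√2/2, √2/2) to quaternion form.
0.8141 - 0.4106j + 0.4106k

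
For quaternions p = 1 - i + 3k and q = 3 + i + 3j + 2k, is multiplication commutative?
No: pq = -2 - 11i + 8j + 8k ≠ -2 + 7i - 2j + 14k = qp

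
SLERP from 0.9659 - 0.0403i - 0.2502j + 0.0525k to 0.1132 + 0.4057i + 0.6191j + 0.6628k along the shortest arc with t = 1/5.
0.8779 - 0.1614i - 0.4245j - 0.1519k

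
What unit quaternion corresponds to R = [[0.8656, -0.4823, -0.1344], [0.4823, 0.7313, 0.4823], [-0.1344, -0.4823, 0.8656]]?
0.9304 - 0.2592i + 0.2592k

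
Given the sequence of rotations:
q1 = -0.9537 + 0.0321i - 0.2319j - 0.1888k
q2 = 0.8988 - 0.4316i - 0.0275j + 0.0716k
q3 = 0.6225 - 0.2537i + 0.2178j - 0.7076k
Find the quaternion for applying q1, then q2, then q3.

q2 · q1 = -0.8362 + 0.4623i - 0.2614j - 0.137k
q3 · q2 · q1 = -0.4433 + 0.2851i - 0.7067j + 0.472k
-0.4433 + 0.2851i - 0.7067j + 0.472k


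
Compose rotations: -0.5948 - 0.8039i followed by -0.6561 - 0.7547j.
0.3902 + 0.5274i + 0.4489j - 0.6067k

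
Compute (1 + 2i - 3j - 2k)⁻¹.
0.0556 - 0.1111i + 0.1667j + 0.1111k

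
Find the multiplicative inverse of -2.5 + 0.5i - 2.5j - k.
-0.1818 - 0.0364i + 0.1818j + 0.0727k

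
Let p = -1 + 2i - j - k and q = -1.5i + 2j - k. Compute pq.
4 + 4.5i + 1.5j + 3.5k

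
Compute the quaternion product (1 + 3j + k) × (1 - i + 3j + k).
-9 - i + 5j + 5k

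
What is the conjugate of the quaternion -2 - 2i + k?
-2 + 2i - k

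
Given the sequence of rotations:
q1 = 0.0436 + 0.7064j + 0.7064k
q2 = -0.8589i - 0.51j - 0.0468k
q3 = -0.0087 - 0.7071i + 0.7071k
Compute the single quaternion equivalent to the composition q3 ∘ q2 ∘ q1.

q2 · q1 = 0.3933 - 0.3647i + 0.5845j - 0.6088k
q3 · q2 · q1 = 0.1692 - 0.6882i - 0.6934j - 0.1299k
0.1692 - 0.6882i - 0.6934j - 0.1299k


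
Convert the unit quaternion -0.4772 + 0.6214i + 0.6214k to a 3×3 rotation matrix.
[[0.2277, 0.5931, 0.7723], [-0.5931, -0.5446, 0.5931], [0.7723, -0.5931, 0.2277]]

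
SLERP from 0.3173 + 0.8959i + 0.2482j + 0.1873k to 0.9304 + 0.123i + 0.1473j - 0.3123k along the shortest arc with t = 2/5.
0.68 + 0.69i + 0.2468j - 0.0218k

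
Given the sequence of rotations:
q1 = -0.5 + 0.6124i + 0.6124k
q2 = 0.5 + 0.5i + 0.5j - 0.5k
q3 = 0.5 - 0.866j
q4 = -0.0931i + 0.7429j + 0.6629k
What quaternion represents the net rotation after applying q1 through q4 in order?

q2 · q1 = -0.25 + 0.3624i - 0.8624j + 0.25k
q3 · q2 · q1 = -0.8718 - 0.0353i - 0.2147j + 0.4388k
q4 · q3 · q2 · q1 = -0.1347 + 0.5495i - 0.6302j - 0.5317k
-0.1347 + 0.5495i - 0.6302j - 0.5317k


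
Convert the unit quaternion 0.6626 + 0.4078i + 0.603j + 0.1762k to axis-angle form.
axis = (0.5445, 0.8051, 0.2353), θ = 97°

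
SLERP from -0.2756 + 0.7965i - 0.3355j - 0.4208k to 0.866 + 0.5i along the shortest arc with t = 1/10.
-0.1433 + 0.8417i - 0.3245j - 0.4071k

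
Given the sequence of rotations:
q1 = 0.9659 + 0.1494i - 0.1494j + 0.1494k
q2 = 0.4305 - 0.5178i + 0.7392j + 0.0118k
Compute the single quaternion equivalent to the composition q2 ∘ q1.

q2 · q1 = 0.6019 - 0.3236i + 0.7288j + 0.0426k
0.6019 - 0.3236i + 0.7288j + 0.0426k


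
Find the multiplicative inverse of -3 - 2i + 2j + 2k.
-0.1429 + 0.0952i - 0.0952j - 0.0952k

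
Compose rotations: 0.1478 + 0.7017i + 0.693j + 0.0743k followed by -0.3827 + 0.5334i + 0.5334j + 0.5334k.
-0.8401 - 0.5197i + 0.1483j + 0.0458k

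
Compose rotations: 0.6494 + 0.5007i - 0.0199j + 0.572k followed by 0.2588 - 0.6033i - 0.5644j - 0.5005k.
0.7452 - 0.595i - 0.2772j + 0.1176k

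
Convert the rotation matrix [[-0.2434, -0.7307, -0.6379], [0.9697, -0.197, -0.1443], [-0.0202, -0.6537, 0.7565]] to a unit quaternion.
0.5736 - 0.222i - 0.2692j + 0.7411k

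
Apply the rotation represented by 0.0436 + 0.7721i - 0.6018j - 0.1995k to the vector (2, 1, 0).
(-0.52, -2.165, -0.204)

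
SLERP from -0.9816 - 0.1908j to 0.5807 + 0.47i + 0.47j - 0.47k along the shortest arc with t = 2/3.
-0.7803 - 0.3359i - 0.4069j + 0.3359k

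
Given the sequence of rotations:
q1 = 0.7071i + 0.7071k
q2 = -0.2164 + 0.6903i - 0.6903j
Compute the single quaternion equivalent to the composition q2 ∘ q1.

q2 · q1 = -0.4881 - 0.6411i - 0.4881j + 0.3351k
-0.4881 - 0.6411i - 0.4881j + 0.3351k


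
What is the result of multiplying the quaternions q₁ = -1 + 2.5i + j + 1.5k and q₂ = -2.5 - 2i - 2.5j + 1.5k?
7.75 + i - 6.75j - 9.5k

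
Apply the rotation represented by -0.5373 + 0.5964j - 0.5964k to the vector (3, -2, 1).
(-0.627, 0.634, 3.634)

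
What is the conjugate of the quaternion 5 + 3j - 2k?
5 - 3j + 2k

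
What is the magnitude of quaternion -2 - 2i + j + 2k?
√13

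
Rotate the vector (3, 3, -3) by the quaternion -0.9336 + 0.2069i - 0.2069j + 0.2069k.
(1.973, 0.168, -4.804)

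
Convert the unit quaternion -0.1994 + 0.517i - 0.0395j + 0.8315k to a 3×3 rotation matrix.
[[-0.3859, 0.2908, 0.8755], [-0.3724, -0.9174, 0.1405], [0.844, -0.2719, 0.4623]]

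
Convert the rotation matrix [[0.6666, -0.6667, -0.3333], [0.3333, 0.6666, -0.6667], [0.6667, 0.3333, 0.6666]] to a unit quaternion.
0.866 + 0.2887i - 0.2887j + 0.2887k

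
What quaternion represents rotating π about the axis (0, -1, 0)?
-j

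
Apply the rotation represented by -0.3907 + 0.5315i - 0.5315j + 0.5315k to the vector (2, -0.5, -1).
(-1.165, -1.746, 0.919)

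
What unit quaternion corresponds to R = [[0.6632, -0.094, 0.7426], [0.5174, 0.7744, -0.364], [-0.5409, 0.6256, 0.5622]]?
0.866 + 0.2857i + 0.3705j + 0.1765k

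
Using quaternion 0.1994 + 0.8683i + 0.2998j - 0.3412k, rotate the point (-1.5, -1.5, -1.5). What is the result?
(-1.157, 1.361, 1.887)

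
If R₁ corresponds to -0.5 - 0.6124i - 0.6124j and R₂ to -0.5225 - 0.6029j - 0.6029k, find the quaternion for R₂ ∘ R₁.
-0.108 - 0.0492i + 0.9906j - 0.0678k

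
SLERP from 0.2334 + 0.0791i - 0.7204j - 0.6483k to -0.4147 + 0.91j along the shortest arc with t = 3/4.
0.3867 + 0.0215i - 0.905j - 0.176k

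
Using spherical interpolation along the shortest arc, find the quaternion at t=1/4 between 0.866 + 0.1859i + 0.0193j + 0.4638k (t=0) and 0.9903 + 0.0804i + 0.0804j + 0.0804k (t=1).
0.9128 + 0.162i + 0.0353j + 0.3732k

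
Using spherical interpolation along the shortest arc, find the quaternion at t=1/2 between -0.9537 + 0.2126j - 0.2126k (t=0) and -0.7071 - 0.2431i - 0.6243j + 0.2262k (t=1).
-0.9609 - 0.1407i - 0.2382j + 0.0079k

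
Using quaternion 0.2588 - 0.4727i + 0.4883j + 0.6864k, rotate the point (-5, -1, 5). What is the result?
(0.932, 5.496, 4.464)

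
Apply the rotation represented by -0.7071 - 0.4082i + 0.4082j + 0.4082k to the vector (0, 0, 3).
(-2.732, -0.732, 1)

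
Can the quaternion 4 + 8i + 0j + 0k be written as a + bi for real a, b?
Yes. The quaternion 4 + 8i has j- and k-coefficients y = z = 0, so it lies in the complex subalgebra spanned by 1 and i.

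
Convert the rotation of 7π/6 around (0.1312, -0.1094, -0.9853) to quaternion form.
-0.2588 + 0.1267i - 0.1057j - 0.9517k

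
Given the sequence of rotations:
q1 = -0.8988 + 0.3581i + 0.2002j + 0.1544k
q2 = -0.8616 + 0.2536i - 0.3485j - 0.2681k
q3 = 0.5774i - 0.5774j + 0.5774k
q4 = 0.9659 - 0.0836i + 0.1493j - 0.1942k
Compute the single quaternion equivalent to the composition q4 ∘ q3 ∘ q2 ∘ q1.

q2 · q1 = 0.7948 - 0.5366i + 0.0056j + 0.2835k
q3 · q2 · q1 = 0.1494 + 0.292i - 0.9324j + 0.1523k
q4 · q3 · q2 · q1 = 0.3375 + 0.1112i - 0.9223j + 0.1524k
0.3375 + 0.1112i - 0.9223j + 0.1524k


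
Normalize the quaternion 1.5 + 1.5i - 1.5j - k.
0.5388 + 0.5388i - 0.5388j - 0.3592k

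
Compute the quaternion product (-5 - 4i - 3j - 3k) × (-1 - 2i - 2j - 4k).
-21 + 20i + 3j + 25k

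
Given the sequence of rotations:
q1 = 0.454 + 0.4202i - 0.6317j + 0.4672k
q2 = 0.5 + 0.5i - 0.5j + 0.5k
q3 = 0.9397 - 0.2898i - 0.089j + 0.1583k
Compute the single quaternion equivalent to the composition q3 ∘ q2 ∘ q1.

q2 · q1 = -0.5325 + 0.5193i - 0.5664j + 0.3548k
q3 · q2 · q1 = -0.4565 + 0.7004i - 0.2998j + 0.4595k
-0.4565 + 0.7004i - 0.2998j + 0.4595k


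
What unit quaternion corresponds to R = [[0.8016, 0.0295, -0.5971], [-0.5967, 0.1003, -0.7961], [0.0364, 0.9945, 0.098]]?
0.7071 + 0.6331i - 0.224j - 0.2214k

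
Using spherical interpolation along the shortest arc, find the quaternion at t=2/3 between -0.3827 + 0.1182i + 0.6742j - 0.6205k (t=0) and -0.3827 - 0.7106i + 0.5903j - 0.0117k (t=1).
-0.4395 - 0.4845i + 0.7114j - 0.257k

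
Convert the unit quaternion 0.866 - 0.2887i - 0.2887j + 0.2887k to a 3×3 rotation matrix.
[[0.6666, -0.3333, -0.6667], [0.6667, 0.6666, 0.3333], [0.3333, -0.6667, 0.6666]]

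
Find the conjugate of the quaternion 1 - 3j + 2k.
1 + 3j - 2k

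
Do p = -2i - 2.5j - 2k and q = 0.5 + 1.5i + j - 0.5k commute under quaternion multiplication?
No: pq = 4.5 + 2.25i - 5.25j + 0.75k ≠ 4.5 - 4.25i + 2.75j - 2.75k = qp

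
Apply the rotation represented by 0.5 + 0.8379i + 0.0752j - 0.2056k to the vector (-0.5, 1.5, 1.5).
(-0.359, -1.996, 0.797)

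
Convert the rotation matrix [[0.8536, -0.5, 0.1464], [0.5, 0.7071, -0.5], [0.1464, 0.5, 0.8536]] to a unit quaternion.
0.9239 + 0.2706i + 0.2706k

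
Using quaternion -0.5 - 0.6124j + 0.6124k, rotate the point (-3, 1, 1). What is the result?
(2.725, 1.337, 1.337)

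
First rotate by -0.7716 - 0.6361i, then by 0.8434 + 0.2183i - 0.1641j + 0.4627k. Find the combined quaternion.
-0.5119 - 0.7049i - 0.1677j - 0.4614k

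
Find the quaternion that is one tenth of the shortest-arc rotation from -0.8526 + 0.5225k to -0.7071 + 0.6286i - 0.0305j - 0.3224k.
-0.8891 + 0.0781i - 0.0038j + 0.451k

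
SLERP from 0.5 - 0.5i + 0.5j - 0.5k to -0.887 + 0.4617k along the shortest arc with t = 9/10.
0.8729 - 0.0562i + 0.0562j - 0.4813k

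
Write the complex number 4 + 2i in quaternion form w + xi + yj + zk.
4 + 2i + 0j + 0k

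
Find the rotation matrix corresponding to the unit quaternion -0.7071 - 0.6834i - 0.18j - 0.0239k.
[[0.9341, 0.2122, 0.2872], [0.2798, 0.0648, -0.9579], [-0.2219, 0.9751, 0.0011]]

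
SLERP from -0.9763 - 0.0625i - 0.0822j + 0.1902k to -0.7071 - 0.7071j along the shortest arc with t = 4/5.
-0.7971 - 0.0136i - 0.6023j + 0.0414k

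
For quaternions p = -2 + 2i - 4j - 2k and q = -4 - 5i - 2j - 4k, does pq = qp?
No: pq = 2 + 14i + 38j - 8k ≠ 2 - 10i + 2j + 40k = qp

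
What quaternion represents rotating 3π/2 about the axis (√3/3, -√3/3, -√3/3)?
-0.7071 + 0.4082i - 0.4082j - 0.4082k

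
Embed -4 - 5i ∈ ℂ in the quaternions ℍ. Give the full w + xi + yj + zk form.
-4 - 5i + 0j + 0k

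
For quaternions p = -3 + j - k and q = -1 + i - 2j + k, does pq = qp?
No: pq = 6 - 4i + 4j - 3k ≠ 6 - 2i + 6j - k = qp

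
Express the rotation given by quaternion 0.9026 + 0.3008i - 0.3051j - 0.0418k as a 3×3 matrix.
[[0.8103, -0.1081, -0.5759], [-0.259, 0.8155, -0.5175], [0.5256, 0.5685, 0.6329]]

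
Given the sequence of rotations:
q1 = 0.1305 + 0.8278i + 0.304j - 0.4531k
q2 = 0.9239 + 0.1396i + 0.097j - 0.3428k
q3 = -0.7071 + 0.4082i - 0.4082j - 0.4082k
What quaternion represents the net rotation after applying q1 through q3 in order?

q2 · q1 = -0.1798 + 0.8433i + 0.073j - 0.5012k
q3 · q2 · q1 = -0.3919 - 0.4353i - 0.1179j + 0.8018k
-0.3919 - 0.4353i - 0.1179j + 0.8018k


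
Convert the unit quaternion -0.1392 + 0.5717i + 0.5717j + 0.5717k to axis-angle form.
axis = (√3/3, √3/3, √3/3), θ = 196°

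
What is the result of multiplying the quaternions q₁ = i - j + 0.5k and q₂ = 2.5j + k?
2 - 2.25i - j + 2.5k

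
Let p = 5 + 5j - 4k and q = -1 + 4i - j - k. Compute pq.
-4 + 11i - 26j - 21k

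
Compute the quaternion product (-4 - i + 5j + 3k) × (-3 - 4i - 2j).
18 + 25i - 19j + 13k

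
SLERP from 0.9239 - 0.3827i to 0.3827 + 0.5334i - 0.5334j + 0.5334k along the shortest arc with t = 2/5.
0.9118 - 0.0011i - 0.2903j + 0.2903k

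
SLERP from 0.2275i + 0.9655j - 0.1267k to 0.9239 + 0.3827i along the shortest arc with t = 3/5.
0.7208 + 0.4263i + 0.542j - 0.0711k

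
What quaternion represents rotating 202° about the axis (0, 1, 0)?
-0.1908 + 0.9816j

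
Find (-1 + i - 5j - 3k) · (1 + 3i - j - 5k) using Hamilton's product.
-24 + 20i - 8j + 16k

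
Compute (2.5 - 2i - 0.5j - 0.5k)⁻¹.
0.2326 + 0.186i + 0.0465j + 0.0465k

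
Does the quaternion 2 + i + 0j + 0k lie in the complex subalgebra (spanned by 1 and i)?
Yes. The quaternion 2 + i has j- and k-coefficients y = z = 0, so it lies in the complex subalgebra spanned by 1 and i.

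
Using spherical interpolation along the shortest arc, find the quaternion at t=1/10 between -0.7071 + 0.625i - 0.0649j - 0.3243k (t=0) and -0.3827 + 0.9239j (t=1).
-0.733 + 0.601i + 0.0656j - 0.3118k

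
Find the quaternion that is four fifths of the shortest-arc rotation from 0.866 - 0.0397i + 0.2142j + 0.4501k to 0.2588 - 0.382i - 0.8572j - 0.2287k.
0.0169 + 0.3471i + 0.8699j + 0.3501k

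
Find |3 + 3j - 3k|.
√27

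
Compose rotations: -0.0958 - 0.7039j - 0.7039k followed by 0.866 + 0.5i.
-0.083 - 0.0479i - 0.2576j - 0.9615k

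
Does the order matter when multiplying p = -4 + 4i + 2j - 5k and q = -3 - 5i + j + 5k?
Yes: pq = 55 + 23i - 5j + 9k ≠ 55 - 7i - 15j - 19k = qp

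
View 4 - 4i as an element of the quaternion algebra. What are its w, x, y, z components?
4 - 4i + 0j + 0k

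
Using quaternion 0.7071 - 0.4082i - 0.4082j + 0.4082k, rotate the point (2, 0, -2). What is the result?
(2.488, 1.333, -0.179)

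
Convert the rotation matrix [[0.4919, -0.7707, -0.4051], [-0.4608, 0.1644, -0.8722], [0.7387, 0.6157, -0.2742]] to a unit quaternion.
0.5878 + 0.6328i - 0.4865j + 0.1318k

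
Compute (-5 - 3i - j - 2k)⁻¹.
-0.1282 + 0.0769i + 0.0256j + 0.0513k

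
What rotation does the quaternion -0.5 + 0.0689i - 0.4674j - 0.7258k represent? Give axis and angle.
axis = (0.0796, -0.5397, -0.8381), θ = 4π/3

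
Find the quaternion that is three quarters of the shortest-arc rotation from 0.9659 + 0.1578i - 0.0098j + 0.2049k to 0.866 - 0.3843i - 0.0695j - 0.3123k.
0.9457 - 0.2582i - 0.0573j - 0.1887k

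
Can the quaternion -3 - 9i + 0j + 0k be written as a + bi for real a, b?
Yes. The quaternion -3 - 9i has j- and k-coefficients y = z = 0, so it lies in the complex subalgebra spanned by 1 and i.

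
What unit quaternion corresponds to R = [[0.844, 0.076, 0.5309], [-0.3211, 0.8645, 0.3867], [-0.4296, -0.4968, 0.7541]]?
0.9304 - 0.2374i + 0.2581j - 0.1067k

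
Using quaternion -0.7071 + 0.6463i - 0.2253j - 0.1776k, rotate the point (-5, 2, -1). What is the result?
(-5.351, -0.591, 1.01)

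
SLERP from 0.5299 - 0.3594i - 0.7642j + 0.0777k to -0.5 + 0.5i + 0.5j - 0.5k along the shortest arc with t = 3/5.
0.5294 - 0.4585i - 0.6269j + 0.3414k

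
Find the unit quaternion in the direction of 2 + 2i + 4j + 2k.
0.378 + 0.378i + 0.7559j + 0.378k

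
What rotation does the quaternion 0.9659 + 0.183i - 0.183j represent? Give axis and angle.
axis = (√2/2, -√2/2, 0), θ = π/6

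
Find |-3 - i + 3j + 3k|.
√28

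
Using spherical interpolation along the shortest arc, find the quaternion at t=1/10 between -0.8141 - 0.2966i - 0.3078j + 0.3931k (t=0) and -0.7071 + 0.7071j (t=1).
-0.8617 - 0.2808i - 0.2004j + 0.3721k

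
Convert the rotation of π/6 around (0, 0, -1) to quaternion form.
0.9659 - 0.2588k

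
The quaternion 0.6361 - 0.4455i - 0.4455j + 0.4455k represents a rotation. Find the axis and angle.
axis = (-√3/3, -√3/3, √3/3), θ = 101°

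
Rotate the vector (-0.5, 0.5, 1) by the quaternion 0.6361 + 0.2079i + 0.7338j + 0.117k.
(1.112, 0.123, 0.497)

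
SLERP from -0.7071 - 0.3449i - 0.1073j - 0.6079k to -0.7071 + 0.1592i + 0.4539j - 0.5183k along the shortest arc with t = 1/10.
-0.7276 - 0.299i - 0.0482j - 0.6156k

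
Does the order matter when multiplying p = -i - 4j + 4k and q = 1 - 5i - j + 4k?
Yes: pq = -25 - 13i - 20j - 15k ≠ -25 + 11i + 12j + 23k = qp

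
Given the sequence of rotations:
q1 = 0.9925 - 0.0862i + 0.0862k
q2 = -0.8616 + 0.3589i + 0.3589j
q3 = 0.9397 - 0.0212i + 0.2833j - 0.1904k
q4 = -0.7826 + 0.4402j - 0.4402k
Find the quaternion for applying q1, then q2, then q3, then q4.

q2 · q1 = -0.8242 + 0.4614i + 0.3253j - 0.0433k
q3 · q2 · q1 = -0.8651 + 0.5007i - 0.0166j - 0.0214k
q4 · q3 · q2 · q1 = 0.6749 - 0.4086i - 0.5882j + 0.1772k
0.6749 - 0.4086i - 0.5882j + 0.1772k


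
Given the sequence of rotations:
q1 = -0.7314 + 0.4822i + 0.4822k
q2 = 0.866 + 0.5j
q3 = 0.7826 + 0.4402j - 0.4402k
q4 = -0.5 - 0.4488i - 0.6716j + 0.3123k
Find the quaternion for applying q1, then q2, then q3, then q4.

q2 · q1 = -0.6334 + 0.6587i - 0.3657j + 0.1765k
q3 · q2 · q1 = -0.257 + 0.4322i - 0.855j + 0.127k
q4 · q3 · q2 · q1 = -0.2914 + 0.081i + 0.7921j + 0.5302k
-0.2914 + 0.081i + 0.7921j + 0.5302k


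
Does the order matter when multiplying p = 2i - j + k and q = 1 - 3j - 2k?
Yes: pq = -1 + 7i + 3j - 5k ≠ -1 - 3i - 5j + 7k = qp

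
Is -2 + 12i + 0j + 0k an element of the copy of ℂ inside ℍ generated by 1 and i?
Yes. The quaternion -2 + 12i has j- and k-coefficients y = z = 0, so it lies in the complex subalgebra spanned by 1 and i.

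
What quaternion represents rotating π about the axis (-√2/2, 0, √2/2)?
-0.7071i + 0.7071k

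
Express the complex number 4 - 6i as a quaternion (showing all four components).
4 - 6i + 0j + 0k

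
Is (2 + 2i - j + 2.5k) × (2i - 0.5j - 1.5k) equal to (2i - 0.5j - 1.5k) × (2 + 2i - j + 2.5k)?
No: pq = -0.75 + 6.75i + 7j - 2k ≠ -0.75 + 1.25i - 9j - 4k = qp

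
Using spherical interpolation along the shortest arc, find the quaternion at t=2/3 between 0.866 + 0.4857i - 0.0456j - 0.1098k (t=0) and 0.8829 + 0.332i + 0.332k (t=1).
0.8997 + 0.3935i - 0.0157j + 0.1882k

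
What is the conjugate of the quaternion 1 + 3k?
1 - 3k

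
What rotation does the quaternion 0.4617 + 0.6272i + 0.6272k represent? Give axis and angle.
axis = (√2/2, 0, √2/2), θ = 125°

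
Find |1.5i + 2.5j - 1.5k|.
3.279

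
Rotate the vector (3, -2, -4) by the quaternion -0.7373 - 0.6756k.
(2.254, 2.814, -4)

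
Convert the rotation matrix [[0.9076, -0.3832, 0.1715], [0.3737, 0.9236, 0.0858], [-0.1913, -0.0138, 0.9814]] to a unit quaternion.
0.9763 - 0.0255i + 0.0929j + 0.1938k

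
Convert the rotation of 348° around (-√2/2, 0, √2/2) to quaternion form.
-0.9945 - 0.0739i + 0.0739k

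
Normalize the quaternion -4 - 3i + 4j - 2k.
-0.5963 - 0.4472i + 0.5963j - 0.2981k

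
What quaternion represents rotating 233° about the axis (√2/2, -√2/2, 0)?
-0.4462 + 0.6328i - 0.6328j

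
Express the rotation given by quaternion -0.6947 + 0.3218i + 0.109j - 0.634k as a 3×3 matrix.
[[0.1723, -0.8107, -0.5595], [0.951, -0.011, 0.3089], [-0.2566, -0.5853, 0.7691]]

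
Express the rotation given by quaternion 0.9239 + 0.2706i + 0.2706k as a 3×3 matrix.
[[0.8536, -0.5, 0.1464], [0.5, 0.7071, -0.5], [0.1464, 0.5, 0.8536]]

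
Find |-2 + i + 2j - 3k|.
√18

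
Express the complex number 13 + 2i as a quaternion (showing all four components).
13 + 2i + 0j + 0k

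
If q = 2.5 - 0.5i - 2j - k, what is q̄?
2.5 + 0.5i + 2j + k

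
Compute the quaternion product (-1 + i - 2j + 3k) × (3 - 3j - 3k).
18i + 9k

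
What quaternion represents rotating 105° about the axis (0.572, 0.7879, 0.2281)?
0.6088 + 0.4538i + 0.6251j + 0.181k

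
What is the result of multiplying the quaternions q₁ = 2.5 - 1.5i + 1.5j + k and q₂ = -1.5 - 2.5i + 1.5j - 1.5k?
-8.25 - 7.75i - 3.25j - 3.75k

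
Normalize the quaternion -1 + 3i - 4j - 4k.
-0.1543 + 0.4629i - 0.6172j - 0.6172k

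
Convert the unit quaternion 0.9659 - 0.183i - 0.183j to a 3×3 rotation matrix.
[[0.933, 0.067, -0.3535], [0.067, 0.933, 0.3535], [0.3535, -0.3535, 0.866]]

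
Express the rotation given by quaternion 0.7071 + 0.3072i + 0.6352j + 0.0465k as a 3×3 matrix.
[[0.1887, 0.3245, 0.9269], [0.456, 0.8069, -0.3754], [-0.8697, 0.4935, 0.0043]]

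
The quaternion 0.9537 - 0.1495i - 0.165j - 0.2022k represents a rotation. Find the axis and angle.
axis = (-0.4971, -0.5486, -0.6723), θ = 35°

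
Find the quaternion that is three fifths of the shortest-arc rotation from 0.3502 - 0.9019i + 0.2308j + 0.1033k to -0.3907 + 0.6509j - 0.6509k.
0.5089 - 0.515i - 0.3829j + 0.5737k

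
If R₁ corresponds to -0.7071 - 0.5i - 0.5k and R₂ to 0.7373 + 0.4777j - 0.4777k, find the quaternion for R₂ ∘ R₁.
-0.7602 - 0.6075i - 0.0989j + 0.208k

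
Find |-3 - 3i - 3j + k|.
√28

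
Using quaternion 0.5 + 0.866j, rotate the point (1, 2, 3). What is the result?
(2.098, 2, -2.366)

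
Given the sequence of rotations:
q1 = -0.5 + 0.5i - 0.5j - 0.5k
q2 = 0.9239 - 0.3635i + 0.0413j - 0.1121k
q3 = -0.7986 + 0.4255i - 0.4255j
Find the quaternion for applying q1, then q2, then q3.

q2 · q1 = -0.3156 + 0.567i - 0.7204j - 0.2448k
q3 · q2 · q1 = -0.2958 - 0.4829i + 0.8138j + 0.1302k
-0.2958 - 0.4829i + 0.8138j + 0.1302k


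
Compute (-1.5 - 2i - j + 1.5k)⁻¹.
-0.1579 + 0.2105i + 0.1053j - 0.1579k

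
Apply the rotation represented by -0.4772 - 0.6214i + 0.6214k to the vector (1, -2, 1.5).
(-2.117, -0.394, -1.617)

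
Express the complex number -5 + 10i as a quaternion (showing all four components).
-5 + 10i + 0j + 0k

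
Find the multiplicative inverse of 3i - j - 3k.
-0.1579i + 0.0526j + 0.1579k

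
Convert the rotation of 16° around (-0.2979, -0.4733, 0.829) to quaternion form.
0.9903 - 0.0415i - 0.0659j + 0.1154k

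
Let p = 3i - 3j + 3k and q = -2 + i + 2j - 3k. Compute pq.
12 - 3i + 18j + 3k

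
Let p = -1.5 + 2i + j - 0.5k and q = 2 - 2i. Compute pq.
1 + 7i + 3j + k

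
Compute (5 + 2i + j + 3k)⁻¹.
0.1282 - 0.0513i - 0.0256j - 0.0769k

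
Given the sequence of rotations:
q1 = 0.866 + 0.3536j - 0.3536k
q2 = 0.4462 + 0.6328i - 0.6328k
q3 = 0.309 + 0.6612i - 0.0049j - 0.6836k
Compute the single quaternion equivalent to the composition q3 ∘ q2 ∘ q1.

q2 · q1 = 0.1627 + 0.7718i + 0.3815j - 0.482k
q3 · q2 · q1 = -0.7877 + 0.6092i - 0.0918j - 0.0041k
-0.7877 + 0.6092i - 0.0918j - 0.0041k


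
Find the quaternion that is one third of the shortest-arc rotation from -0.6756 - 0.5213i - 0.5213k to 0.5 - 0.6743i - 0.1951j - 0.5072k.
-0.3159 - 0.7035i - 0.0846j - 0.631k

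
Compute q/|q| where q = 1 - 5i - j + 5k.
0.1387 - 0.6934i - 0.1387j + 0.6934k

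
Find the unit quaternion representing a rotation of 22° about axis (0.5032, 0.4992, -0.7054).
0.9816 + 0.096i + 0.0953j - 0.1346k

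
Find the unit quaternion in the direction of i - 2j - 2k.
0.3333i - 0.6667j - 0.6667k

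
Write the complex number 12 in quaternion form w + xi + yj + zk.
12 + 0i + 0j + 0k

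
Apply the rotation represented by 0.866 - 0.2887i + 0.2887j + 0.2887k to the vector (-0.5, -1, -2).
(-0.333, -2.167, -0.667)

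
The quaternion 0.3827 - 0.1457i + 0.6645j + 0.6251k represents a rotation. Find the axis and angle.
axis = (-0.1577, 0.7193, 0.6766), θ = 3π/4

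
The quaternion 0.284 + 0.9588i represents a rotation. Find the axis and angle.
axis = (1, 0, 0), θ = 147°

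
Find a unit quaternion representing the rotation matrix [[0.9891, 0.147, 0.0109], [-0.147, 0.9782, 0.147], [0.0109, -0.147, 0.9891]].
0.9945 - 0.0739i - 0.0739k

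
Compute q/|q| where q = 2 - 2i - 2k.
0.5774 - 0.5774i - 0.5774k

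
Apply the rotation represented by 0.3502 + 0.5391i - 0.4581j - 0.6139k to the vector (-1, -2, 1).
(-0.681, 1.779, -1.54)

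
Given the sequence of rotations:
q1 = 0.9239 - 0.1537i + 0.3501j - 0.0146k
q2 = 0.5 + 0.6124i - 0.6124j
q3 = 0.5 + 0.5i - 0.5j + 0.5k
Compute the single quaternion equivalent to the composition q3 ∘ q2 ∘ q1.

q2 · q1 = 0.7705 + 0.4979i - 0.3818j + 0.113k
q3 · q2 · q1 = -0.1111 + 0.7686i - 0.3837j + 0.4998k
-0.1111 + 0.7686i - 0.3837j + 0.4998k


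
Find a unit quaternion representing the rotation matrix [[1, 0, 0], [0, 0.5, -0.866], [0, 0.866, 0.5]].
0.866 + 0.5i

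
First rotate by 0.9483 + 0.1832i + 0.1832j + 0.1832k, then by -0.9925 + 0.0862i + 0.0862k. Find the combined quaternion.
-0.9728 - 0.1159i - 0.1818j - 0.0843k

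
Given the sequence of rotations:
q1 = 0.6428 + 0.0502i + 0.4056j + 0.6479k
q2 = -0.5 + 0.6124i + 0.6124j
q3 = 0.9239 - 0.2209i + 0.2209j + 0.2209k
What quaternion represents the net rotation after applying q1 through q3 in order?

q2 · q1 = -0.6005 + 0.7653i - 0.2059j - 0.1063k
q3 · q2 · q1 = -0.3168 + 0.8617i - 0.1773j - 0.3544k
-0.3168 + 0.8617i - 0.1773j - 0.3544k


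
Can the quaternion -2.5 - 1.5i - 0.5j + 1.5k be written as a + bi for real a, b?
No. The quaternion -2.5 - 1.5i - 0.5j + 1.5k has j-coefficient y = -0.5 and k-coefficient z = 1.5, not both zero, so it does not lie in the complex subalgebra spanned by 1 and i.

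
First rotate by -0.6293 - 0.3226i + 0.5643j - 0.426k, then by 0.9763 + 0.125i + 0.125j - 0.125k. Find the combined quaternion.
-0.6978 - 0.3763i + 0.5658j - 0.2264k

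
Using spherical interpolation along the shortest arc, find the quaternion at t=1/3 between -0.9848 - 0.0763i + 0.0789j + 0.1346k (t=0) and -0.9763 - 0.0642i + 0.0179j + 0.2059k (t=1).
-0.983 - 0.0723i + 0.0586j + 0.1585k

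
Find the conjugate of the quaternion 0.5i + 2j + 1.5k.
-0.5i - 2j - 1.5k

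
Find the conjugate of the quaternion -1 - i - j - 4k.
-1 + i + j + 4k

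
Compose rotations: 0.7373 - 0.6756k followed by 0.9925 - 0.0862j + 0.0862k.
0.79 + 0.0582i - 0.0636j - 0.607k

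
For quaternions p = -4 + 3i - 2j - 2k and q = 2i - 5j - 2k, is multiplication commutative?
No: pq = -20 - 14i + 22j - 3k ≠ -20 - 2i + 18j + 19k = qp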